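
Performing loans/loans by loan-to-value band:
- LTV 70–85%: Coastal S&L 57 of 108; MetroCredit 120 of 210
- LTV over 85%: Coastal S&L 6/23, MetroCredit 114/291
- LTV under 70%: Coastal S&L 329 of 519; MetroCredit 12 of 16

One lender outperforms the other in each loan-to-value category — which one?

MetroCredit

LTV 70–85%: Coastal S&L 57/108 = 52.8%, MetroCredit 120/210 = 57.1% → MetroCredit
LTV over 85%: Coastal S&L 6/23 = 26.1%, MetroCredit 114/291 = 39.2% → MetroCredit
LTV under 70%: Coastal S&L 329/519 = 63.4%, MetroCredit 12/16 = 75.0% → MetroCredit
MetroCredit has the higher rate in all 3 groups.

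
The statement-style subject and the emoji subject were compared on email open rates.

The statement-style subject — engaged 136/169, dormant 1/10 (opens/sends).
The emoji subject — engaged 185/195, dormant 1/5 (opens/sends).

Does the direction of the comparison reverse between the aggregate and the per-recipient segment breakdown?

Engaged: the statement-style subject 136/169 = 80.5%, the emoji subject 185/195 = 94.9% → the emoji subject
Dormant: the statement-style subject 1/10 = 10.0%, the emoji subject 1/5 = 20.0% → the emoji subject
Overall: the statement-style subject 137/179 = 76.5%, the emoji subject 186/200 = 93.0% → the emoji subject
The emoji subject wins overall and in every recipient group — no reversal.

No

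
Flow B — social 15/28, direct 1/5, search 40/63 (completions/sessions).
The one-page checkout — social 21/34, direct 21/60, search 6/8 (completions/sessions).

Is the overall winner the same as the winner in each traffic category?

No

Social: Flow B 15/28 = 53.6%, the one-page checkout 21/34 = 61.8% → the one-page checkout
Direct: Flow B 1/5 = 20.0%, the one-page checkout 21/60 = 35.0% → the one-page checkout
Search: Flow B 40/63 = 63.5%, the one-page checkout 6/8 = 75.0% → the one-page checkout
Overall: Flow B 56/96 = 58.3%, the one-page checkout 48/102 = 47.1% → Flow B
The one-page checkout wins each traffic group but Flow B wins overall — the comparison reverses. The one-page checkout's sessions skew toward direct, which has a lower base rate.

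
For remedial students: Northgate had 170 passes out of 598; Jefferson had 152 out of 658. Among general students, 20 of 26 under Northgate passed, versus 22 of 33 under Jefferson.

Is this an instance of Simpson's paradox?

Remedial: Northgate 170/598 = 28.4%, Jefferson 152/658 = 23.1% → Northgate
General: Northgate 20/26 = 76.9%, Jefferson 22/33 = 66.7% → Northgate
Overall: Northgate 190/624 = 30.4%, Jefferson 174/691 = 25.2% → Northgate
Northgate wins overall and in every student group — no reversal.

No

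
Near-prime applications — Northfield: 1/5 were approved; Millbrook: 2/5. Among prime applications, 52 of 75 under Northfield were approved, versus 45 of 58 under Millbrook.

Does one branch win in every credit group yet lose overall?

No

Near-prime: Northfield 1/5 = 20.0%, Millbrook 2/5 = 40.0% → Millbrook
Prime: Northfield 52/75 = 69.3%, Millbrook 45/58 = 77.6% → Millbrook
Overall: Northfield 53/80 = 66.2%, Millbrook 47/63 = 74.6% → Millbrook
Millbrook wins overall and in every credit group — no reversal.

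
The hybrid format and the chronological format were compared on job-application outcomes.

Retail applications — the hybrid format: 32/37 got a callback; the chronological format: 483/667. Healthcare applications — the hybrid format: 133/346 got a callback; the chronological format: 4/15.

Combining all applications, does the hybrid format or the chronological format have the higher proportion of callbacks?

Retail: the hybrid format 32/37 = 86.5%, the chronological format 483/667 = 72.4% → the hybrid format
Healthcare: the hybrid format 133/346 = 38.4%, the chronological format 4/15 = 26.7% → the hybrid format
Overall: the hybrid format 165/383 = 43.1%, the chronological format 487/682 = 71.4% → the chronological format
(The hybrid format wins every industry group but the chronological format wins overall — the hybrid format's applications skew toward the low-rate healthcare group.)

the chronological format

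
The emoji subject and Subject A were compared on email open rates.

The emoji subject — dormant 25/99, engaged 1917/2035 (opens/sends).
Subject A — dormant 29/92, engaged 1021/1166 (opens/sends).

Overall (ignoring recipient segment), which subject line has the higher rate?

Dormant: the emoji subject 25/99 = 25.3%, Subject A 29/92 = 31.5% → Subject A
Engaged: the emoji subject 1917/2035 = 94.2%, Subject A 1021/1166 = 87.6% → the emoji subject
Overall: the emoji subject 1942/2134 = 91.0%, Subject A 1050/1258 = 83.5% → the emoji subject
(Neither sweeps every recipient group, but the emoji subject has the higher pooled rate.)

the emoji subject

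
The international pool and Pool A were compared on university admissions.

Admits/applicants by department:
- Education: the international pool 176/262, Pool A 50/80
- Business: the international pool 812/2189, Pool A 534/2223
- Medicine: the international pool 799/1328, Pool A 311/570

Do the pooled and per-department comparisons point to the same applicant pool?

Education: the international pool 176/262 = 67.2%, Pool A 50/80 = 62.5% → the international pool
Business: the international pool 812/2189 = 37.1%, Pool A 534/2223 = 24.0% → the international pool
Medicine: the international pool 799/1328 = 60.2%, Pool A 311/570 = 54.6% → the international pool
Overall: the international pool 1787/3779 = 47.3%, Pool A 895/2873 = 31.2% → the international pool
The international pool wins overall and in every department group — no reversal.

Yes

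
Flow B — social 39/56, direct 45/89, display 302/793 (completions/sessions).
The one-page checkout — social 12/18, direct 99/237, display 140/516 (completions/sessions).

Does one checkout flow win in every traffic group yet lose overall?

No

Social: Flow B 39/56 = 69.6%, the one-page checkout 12/18 = 66.7% → Flow B
Direct: Flow B 45/89 = 50.6%, the one-page checkout 99/237 = 41.8% → Flow B
Display: Flow B 302/793 = 38.1%, the one-page checkout 140/516 = 27.1% → Flow B
Overall: Flow B 386/938 = 41.2%, the one-page checkout 251/771 = 32.6% → Flow B
Flow B wins overall and in every traffic group — no reversal.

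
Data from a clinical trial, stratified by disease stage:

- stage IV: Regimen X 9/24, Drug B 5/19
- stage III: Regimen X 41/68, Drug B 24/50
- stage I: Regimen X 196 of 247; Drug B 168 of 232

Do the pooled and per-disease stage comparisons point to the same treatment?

Yes

Stage IV: Regimen X 9/24 = 37.5%, Drug B 5/19 = 26.3% → Regimen X
Stage III: Regimen X 41/68 = 60.3%, Drug B 24/50 = 48.0% → Regimen X
Stage I: Regimen X 196/247 = 79.4%, Drug B 168/232 = 72.4% → Regimen X
Overall: Regimen X 246/339 = 72.6%, Drug B 197/301 = 65.4% → Regimen X
Regimen X wins overall and in every disease group — no reversal.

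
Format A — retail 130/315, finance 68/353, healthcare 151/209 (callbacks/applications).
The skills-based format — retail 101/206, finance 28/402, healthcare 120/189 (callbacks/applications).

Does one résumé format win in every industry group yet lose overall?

No

Retail: Format A 130/315 = 41.3%, the skills-based format 101/206 = 49.0% → the skills-based format
Finance: Format A 68/353 = 19.3%, the skills-based format 28/402 = 7.0% → Format A
Healthcare: Format A 151/209 = 72.2%, the skills-based format 120/189 = 63.5% → Format A
Overall: Format A 349/877 = 39.8%, the skills-based format 249/797 = 31.2% → Format A
Neither sweeps: Format A wins 2 of 3 groups, the skills-based format wins 1. Format A wins overall but not every group — no Simpson reversal.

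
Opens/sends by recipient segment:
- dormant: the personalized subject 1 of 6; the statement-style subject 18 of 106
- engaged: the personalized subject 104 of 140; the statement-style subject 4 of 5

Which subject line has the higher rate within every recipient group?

the statement-style subject

Dormant: the personalized subject 1/6 = 16.7%, the statement-style subject 18/106 = 17.0% → the statement-style subject
Engaged: the personalized subject 104/140 = 74.3%, the statement-style subject 4/5 = 80.0% → the statement-style subject
The statement-style subject has the higher rate in both groups.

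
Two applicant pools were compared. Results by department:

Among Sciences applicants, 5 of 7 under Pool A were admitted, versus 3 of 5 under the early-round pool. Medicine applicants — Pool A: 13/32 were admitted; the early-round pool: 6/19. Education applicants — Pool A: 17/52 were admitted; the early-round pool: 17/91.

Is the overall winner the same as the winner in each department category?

Yes

Sciences: Pool A 5/7 = 71.4%, the early-round pool 3/5 = 60.0% → Pool A
Medicine: Pool A 13/32 = 40.6%, the early-round pool 6/19 = 31.6% → Pool A
Education: Pool A 17/52 = 32.7%, the early-round pool 17/91 = 18.7% → Pool A
Overall: Pool A 35/91 = 38.5%, the early-round pool 26/115 = 22.6% → Pool A
Pool A wins overall and in every department group — no reversal.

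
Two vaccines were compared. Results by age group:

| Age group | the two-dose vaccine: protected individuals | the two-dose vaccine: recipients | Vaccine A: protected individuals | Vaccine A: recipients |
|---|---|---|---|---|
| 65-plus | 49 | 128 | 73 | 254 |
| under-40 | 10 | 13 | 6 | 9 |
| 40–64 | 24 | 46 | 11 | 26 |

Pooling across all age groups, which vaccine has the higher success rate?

65-plus: the two-dose vaccine 49/128 = 38.3%, Vaccine A 73/254 = 28.7% → the two-dose vaccine
Under-40: the two-dose vaccine 10/13 = 76.9%, Vaccine A 6/9 = 66.7% → the two-dose vaccine
40–64: the two-dose vaccine 24/46 = 52.2%, Vaccine A 11/26 = 42.3% → the two-dose vaccine
Overall: the two-dose vaccine 83/187 = 44.4%, Vaccine A 90/289 = 31.1% → the two-dose vaccine

the two-dose vaccine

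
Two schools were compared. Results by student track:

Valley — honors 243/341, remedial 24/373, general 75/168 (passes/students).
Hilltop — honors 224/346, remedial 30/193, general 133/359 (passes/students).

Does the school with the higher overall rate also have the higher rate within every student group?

No

Honors: Valley 243/341 = 71.3%, Hilltop 224/346 = 64.7% → Valley
Remedial: Valley 24/373 = 6.4%, Hilltop 30/193 = 15.5% → Hilltop
General: Valley 75/168 = 44.6%, Hilltop 133/359 = 37.0% → Valley
Overall: Valley 342/882 = 38.8%, Hilltop 387/898 = 43.1% → Hilltop
Neither sweeps: Valley wins 2 of 3 groups, Hilltop wins 1. Hilltop wins overall but not every group — no Simpson reversal.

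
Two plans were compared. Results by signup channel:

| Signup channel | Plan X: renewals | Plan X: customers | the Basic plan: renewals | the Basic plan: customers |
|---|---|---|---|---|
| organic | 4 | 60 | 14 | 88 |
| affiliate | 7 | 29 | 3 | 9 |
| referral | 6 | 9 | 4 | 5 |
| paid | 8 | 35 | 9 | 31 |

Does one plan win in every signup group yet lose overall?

Organic: Plan X 4/60 = 6.7%, the Basic plan 14/88 = 15.9% → the Basic plan
Affiliate: Plan X 7/29 = 24.1%, the Basic plan 3/9 = 33.3% → the Basic plan
Referral: Plan X 6/9 = 66.7%, the Basic plan 4/5 = 80.0% → the Basic plan
Paid: Plan X 8/35 = 22.9%, the Basic plan 9/31 = 29.0% → the Basic plan
Overall: Plan X 25/133 = 18.8%, the Basic plan 30/133 = 22.6% → the Basic plan
The Basic plan wins overall and in every signup group — no reversal.

No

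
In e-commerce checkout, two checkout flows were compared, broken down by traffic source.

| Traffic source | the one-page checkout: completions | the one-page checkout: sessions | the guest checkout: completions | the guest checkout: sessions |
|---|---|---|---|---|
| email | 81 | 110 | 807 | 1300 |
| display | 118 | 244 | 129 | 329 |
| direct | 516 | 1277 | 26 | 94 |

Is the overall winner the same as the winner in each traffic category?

Email: the one-page checkout 81/110 = 73.6%, the guest checkout 807/1300 = 62.1% → the one-page checkout
Display: the one-page checkout 118/244 = 48.4%, the guest checkout 129/329 = 39.2% → the one-page checkout
Direct: the one-page checkout 516/1277 = 40.4%, the guest checkout 26/94 = 27.7% → the one-page checkout
Overall: the one-page checkout 715/1631 = 43.8%, the guest checkout 962/1723 = 55.8% → the guest checkout
The one-page checkout wins each traffic group but the guest checkout wins overall — the comparison reverses. The one-page checkout's sessions skew toward direct, which has a lower base rate.

No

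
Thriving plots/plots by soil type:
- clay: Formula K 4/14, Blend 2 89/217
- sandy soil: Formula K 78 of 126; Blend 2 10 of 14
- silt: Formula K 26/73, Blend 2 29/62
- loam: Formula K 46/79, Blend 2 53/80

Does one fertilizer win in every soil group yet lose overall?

Yes

Clay: Formula K 4/14 = 28.6%, Blend 2 89/217 = 41.0% → Blend 2
Sandy soil: Formula K 78/126 = 61.9%, Blend 2 10/14 = 71.4% → Blend 2
Silt: Formula K 26/73 = 35.6%, Blend 2 29/62 = 46.8% → Blend 2
Loam: Formula K 46/79 = 58.2%, Blend 2 53/80 = 66.2% → Blend 2
Overall: Formula K 154/292 = 52.7%, Blend 2 181/373 = 48.5% → Formula K
Blend 2 wins each soil group but Formula K wins overall — the comparison reverses. Blend 2's plots skew toward clay, which has a lower base rate.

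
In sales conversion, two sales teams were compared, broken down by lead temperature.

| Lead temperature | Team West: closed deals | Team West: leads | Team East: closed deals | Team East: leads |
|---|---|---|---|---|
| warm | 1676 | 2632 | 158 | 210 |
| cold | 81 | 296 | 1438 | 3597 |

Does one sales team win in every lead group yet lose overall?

Warm: Team West 1676/2632 = 63.7%, Team East 158/210 = 75.2% → Team East
Cold: Team West 81/296 = 27.4%, Team East 1438/3597 = 40.0% → Team East
Overall: Team West 1757/2928 = 60.0%, Team East 1596/3807 = 41.9% → Team West
Team East wins each lead group but Team West wins overall — the comparison reverses. Team East's leads skew toward cold, which has a lower base rate.

Yes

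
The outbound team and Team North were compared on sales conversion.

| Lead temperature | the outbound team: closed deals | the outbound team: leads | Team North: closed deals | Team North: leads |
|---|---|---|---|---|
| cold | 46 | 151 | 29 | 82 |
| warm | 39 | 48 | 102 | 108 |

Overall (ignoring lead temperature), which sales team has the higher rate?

Team North

Cold: the outbound team 46/151 = 30.5%, Team North 29/82 = 35.4% → Team North
Warm: the outbound team 39/48 = 81.2%, Team North 102/108 = 94.4% → Team North
Overall: the outbound team 85/199 = 42.7%, Team North 131/190 = 68.9% → Team North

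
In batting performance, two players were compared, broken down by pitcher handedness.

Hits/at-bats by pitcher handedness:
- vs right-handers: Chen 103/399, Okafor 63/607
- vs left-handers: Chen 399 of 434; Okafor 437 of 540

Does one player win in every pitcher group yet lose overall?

Vs right-handers: Chen 103/399 = 25.8%, Okafor 63/607 = 10.4% → Chen
Vs left-handers: Chen 399/434 = 91.9%, Okafor 437/540 = 80.9% → Chen
Overall: Chen 502/833 = 60.3%, Okafor 500/1147 = 43.6% → Chen
Chen wins overall and in every pitcher group — no reversal.

No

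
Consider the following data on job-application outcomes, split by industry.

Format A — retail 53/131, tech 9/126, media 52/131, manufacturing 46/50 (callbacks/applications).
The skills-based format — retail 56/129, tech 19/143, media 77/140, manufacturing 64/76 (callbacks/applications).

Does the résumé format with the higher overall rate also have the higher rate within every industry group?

Retail: Format A 53/131 = 40.5%, the skills-based format 56/129 = 43.4% → the skills-based format
Tech: Format A 9/126 = 7.1%, the skills-based format 19/143 = 13.3% → the skills-based format
Media: Format A 52/131 = 39.7%, the skills-based format 77/140 = 55.0% → the skills-based format
Manufacturing: Format A 46/50 = 92.0%, the skills-based format 64/76 = 84.2% → Format A
Overall: Format A 160/438 = 36.5%, the skills-based format 216/488 = 44.3% → the skills-based format
Neither sweeps: Format A wins 1 of 4 groups, the skills-based format wins 3. The skills-based format wins overall but not every group — no Simpson reversal.

No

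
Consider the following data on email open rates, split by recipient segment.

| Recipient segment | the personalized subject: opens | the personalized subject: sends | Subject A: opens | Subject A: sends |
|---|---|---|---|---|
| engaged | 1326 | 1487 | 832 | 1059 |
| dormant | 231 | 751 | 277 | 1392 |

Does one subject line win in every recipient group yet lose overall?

Engaged: the personalized subject 1326/1487 = 89.2%, Subject A 832/1059 = 78.6% → the personalized subject
Dormant: the personalized subject 231/751 = 30.8%, Subject A 277/1392 = 19.9% → the personalized subject
Overall: the personalized subject 1557/2238 = 69.6%, Subject A 1109/2451 = 45.2% → the personalized subject
The personalized subject wins overall and in every recipient group — no reversal.

No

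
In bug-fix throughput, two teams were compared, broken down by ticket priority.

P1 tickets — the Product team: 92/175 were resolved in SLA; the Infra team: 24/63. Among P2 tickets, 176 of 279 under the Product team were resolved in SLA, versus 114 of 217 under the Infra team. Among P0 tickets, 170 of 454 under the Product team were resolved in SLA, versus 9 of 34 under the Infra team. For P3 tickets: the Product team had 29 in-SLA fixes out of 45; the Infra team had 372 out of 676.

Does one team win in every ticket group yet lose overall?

Yes

P1: the Product team 92/175 = 52.6%, the Infra team 24/63 = 38.1% → the Product team
P2: the Product team 176/279 = 63.1%, the Infra team 114/217 = 52.5% → the Product team
P0: the Product team 170/454 = 37.4%, the Infra team 9/34 = 26.5% → the Product team
P3: the Product team 29/45 = 64.4%, the Infra team 372/676 = 55.0% → the Product team
Overall: the Product team 467/953 = 49.0%, the Infra team 519/990 = 52.4% → the Infra team
The Product team wins each ticket group but the Infra team wins overall — the comparison reverses. The Product team's tickets skew toward P0, which has a lower base rate.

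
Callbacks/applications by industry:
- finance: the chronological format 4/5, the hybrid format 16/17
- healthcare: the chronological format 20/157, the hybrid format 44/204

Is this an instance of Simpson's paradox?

Finance: the chronological format 4/5 = 80.0%, the hybrid format 16/17 = 94.1% → the hybrid format
Healthcare: the chronological format 20/157 = 12.7%, the hybrid format 44/204 = 21.6% → the hybrid format
Overall: the chronological format 24/162 = 14.8%, the hybrid format 60/221 = 27.1% → the hybrid format
The hybrid format wins overall and in every industry group — no reversal.

No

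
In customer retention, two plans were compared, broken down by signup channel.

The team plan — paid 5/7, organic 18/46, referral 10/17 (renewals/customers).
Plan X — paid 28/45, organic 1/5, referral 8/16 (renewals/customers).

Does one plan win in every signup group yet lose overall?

Paid: the team plan 5/7 = 71.4%, Plan X 28/45 = 62.2% → the team plan
Organic: the team plan 18/46 = 39.1%, Plan X 1/5 = 20.0% → the team plan
Referral: the team plan 10/17 = 58.8%, Plan X 8/16 = 50.0% → the team plan
Overall: the team plan 33/70 = 47.1%, Plan X 37/66 = 56.1% → Plan X
The team plan wins each signup group but Plan X wins overall — the comparison reverses. The team plan's customers skew toward organic, which has a lower base rate.

Yes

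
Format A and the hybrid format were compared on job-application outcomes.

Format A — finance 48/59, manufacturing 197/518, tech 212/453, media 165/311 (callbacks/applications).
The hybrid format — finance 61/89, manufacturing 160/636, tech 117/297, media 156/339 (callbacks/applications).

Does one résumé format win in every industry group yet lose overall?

No

Finance: Format A 48/59 = 81.4%, the hybrid format 61/89 = 68.5% → Format A
Manufacturing: Format A 197/518 = 38.0%, the hybrid format 160/636 = 25.2% → Format A
Tech: Format A 212/453 = 46.8%, the hybrid format 117/297 = 39.4% → Format A
Media: Format A 165/311 = 53.1%, the hybrid format 156/339 = 46.0% → Format A
Overall: Format A 622/1341 = 46.4%, the hybrid format 494/1361 = 36.3% → Format A
Format A wins overall and in every industry group — no reversal.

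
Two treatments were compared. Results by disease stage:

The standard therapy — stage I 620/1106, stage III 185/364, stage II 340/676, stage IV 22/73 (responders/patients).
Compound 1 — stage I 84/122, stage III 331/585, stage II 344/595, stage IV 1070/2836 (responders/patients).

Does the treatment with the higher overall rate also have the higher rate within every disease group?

Stage I: the standard therapy 620/1106 = 56.1%, Compound 1 84/122 = 68.9% → Compound 1
Stage III: the standard therapy 185/364 = 50.8%, Compound 1 331/585 = 56.6% → Compound 1
Stage II: the standard therapy 340/676 = 50.3%, Compound 1 344/595 = 57.8% → Compound 1
Stage IV: the standard therapy 22/73 = 30.1%, Compound 1 1070/2836 = 37.7% → Compound 1
Overall: the standard therapy 1167/2219 = 52.6%, Compound 1 1829/4138 = 44.2% → the standard therapy
Compound 1 wins each disease group but the standard therapy wins overall — the comparison reverses. Compound 1's patients skew toward stage IV, which has a lower base rate.

No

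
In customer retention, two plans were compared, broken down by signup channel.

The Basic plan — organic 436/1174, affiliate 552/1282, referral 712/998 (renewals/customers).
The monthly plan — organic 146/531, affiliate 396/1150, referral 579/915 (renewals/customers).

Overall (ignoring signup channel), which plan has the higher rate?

Organic: the Basic plan 436/1174 = 37.1%, the monthly plan 146/531 = 27.5% → the Basic plan
Affiliate: the Basic plan 552/1282 = 43.1%, the monthly plan 396/1150 = 34.4% → the Basic plan
Referral: the Basic plan 712/998 = 71.3%, the monthly plan 579/915 = 63.3% → the Basic plan
Overall: the Basic plan 1700/3454 = 49.2%, the monthly plan 1121/2596 = 43.2% → the Basic plan

the Basic plan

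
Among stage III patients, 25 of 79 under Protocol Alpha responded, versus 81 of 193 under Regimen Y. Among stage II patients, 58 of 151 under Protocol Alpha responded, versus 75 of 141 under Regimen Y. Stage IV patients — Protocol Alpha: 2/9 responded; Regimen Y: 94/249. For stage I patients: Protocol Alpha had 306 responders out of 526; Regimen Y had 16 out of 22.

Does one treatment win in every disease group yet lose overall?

Yes

Stage III: Protocol Alpha 25/79 = 31.6%, Regimen Y 81/193 = 42.0% → Regimen Y
Stage II: Protocol Alpha 58/151 = 38.4%, Regimen Y 75/141 = 53.2% → Regimen Y
Stage IV: Protocol Alpha 2/9 = 22.2%, Regimen Y 94/249 = 37.8% → Regimen Y
Stage I: Protocol Alpha 306/526 = 58.2%, Regimen Y 16/22 = 72.7% → Regimen Y
Overall: Protocol Alpha 391/765 = 51.1%, Regimen Y 266/605 = 44.0% → Protocol Alpha
Regimen Y wins each disease group but Protocol Alpha wins overall — the comparison reverses. Regimen Y's patients skew toward stage IV, which has a lower base rate.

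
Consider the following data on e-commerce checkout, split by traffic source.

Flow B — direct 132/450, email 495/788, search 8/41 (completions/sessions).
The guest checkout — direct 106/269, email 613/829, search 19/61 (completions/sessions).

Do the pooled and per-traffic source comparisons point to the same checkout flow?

Direct: Flow B 132/450 = 29.3%, the guest checkout 106/269 = 39.4% → the guest checkout
Email: Flow B 495/788 = 62.8%, the guest checkout 613/829 = 73.9% → the guest checkout
Search: Flow B 8/41 = 19.5%, the guest checkout 19/61 = 31.1% → the guest checkout
Overall: Flow B 635/1279 = 49.6%, the guest checkout 738/1159 = 63.7% → the guest checkout
The guest checkout wins overall and in every traffic group — no reversal.

Yes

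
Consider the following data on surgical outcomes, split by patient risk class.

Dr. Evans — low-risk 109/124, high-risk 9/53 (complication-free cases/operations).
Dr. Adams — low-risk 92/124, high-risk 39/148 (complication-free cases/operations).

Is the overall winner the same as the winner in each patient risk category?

Low-risk: Dr. Evans 109/124 = 87.9%, Dr. Adams 92/124 = 74.2% → Dr. Evans
High-risk: Dr. Evans 9/53 = 17.0%, Dr. Adams 39/148 = 26.4% → Dr. Adams
Overall: Dr. Evans 118/177 = 66.7%, Dr. Adams 131/272 = 48.2% → Dr. Evans
Neither sweeps: Dr. Evans wins 1 of 2 groups, Dr. Adams wins 1. Dr. Evans wins overall but not every group — no Simpson reversal.

No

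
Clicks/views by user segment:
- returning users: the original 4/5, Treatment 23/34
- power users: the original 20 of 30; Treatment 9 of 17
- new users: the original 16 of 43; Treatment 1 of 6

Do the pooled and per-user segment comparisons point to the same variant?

No

Returning users: the original 4/5 = 80.0%, Treatment 23/34 = 67.6% → the original
Power users: the original 20/30 = 66.7%, Treatment 9/17 = 52.9% → the original
New users: the original 16/43 = 37.2%, Treatment 1/6 = 16.7% → the original
Overall: the original 40/78 = 51.3%, Treatment 33/57 = 57.9% → Treatment
The original wins each user group but Treatment wins overall — the comparison reverses. The original's views skew toward new users, which has a lower base rate.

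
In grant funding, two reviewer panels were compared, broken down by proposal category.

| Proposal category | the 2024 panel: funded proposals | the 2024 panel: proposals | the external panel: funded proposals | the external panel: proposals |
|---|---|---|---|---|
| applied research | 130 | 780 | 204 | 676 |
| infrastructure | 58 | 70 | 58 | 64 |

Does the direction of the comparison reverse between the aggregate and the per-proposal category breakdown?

No

Applied research: the 2024 panel 130/780 = 16.7%, the external panel 204/676 = 30.2% → the external panel
Infrastructure: the 2024 panel 58/70 = 82.9%, the external panel 58/64 = 90.6% → the external panel
Overall: the 2024 panel 188/850 = 22.1%, the external panel 262/740 = 35.4% → the external panel
The external panel wins overall and in every proposal group — no reversal.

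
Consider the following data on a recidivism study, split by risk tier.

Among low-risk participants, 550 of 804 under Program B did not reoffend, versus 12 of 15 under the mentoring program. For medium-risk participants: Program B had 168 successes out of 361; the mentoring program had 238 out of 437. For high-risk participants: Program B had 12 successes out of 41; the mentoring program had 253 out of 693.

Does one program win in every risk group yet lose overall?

Low-risk: Program B 550/804 = 68.4%, the mentoring program 12/15 = 80.0% → the mentoring program
Medium-risk: Program B 168/361 = 46.5%, the mentoring program 238/437 = 54.5% → the mentoring program
High-risk: Program B 12/41 = 29.3%, the mentoring program 253/693 = 36.5% → the mentoring program
Overall: Program B 730/1206 = 60.5%, the mentoring program 503/1145 = 43.9% → Program B
The mentoring program wins each risk group but Program B wins overall — the comparison reverses. The mentoring program's participants skew toward high-risk, which has a lower base rate.

Yes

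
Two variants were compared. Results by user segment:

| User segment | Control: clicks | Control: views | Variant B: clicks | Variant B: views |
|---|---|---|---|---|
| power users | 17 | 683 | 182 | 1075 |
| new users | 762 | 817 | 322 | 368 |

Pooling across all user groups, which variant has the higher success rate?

Control

Power users: Control 17/683 = 2.5%, Variant B 182/1075 = 16.9% → Variant B
New users: Control 762/817 = 93.3%, Variant B 322/368 = 87.5% → Control
Overall: Control 779/1500 = 51.9%, Variant B 504/1443 = 34.9% → Control
(Neither sweeps every user group, but Control has the higher pooled rate.)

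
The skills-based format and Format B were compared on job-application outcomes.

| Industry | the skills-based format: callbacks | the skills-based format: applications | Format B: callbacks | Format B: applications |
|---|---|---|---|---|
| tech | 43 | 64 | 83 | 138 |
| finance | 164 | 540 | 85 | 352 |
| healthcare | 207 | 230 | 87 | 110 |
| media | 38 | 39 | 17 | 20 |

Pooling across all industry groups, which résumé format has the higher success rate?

Tech: the skills-based format 43/64 = 67.2%, Format B 83/138 = 60.1% → the skills-based format
Finance: the skills-based format 164/540 = 30.4%, Format B 85/352 = 24.1% → the skills-based format
Healthcare: the skills-based format 207/230 = 90.0%, Format B 87/110 = 79.1% → the skills-based format
Media: the skills-based format 38/39 = 97.4%, Format B 17/20 = 85.0% → the skills-based format
Overall: the skills-based format 452/873 = 51.8%, Format B 272/620 = 43.9% → the skills-based format

the skills-based format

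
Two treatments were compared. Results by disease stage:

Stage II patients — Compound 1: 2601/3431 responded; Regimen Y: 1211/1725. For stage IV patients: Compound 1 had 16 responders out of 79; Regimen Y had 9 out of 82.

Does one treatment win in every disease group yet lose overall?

Stage II: Compound 1 2601/3431 = 75.8%, Regimen Y 1211/1725 = 70.2% → Compound 1
Stage IV: Compound 1 16/79 = 20.3%, Regimen Y 9/82 = 11.0% → Compound 1
Overall: Compound 1 2617/3510 = 74.6%, Regimen Y 1220/1807 = 67.5% → Compound 1
Compound 1 wins overall and in every disease group — no reversal.

No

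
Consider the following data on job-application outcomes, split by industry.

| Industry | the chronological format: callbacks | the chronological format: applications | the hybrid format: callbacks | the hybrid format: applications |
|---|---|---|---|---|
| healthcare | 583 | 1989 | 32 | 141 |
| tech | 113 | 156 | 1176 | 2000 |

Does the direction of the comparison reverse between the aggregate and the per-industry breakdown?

Healthcare: the chronological format 583/1989 = 29.3%, the hybrid format 32/141 = 22.7% → the chronological format
Tech: the chronological format 113/156 = 72.4%, the hybrid format 1176/2000 = 58.8% → the chronological format
Overall: the chronological format 696/2145 = 32.4%, the hybrid format 1208/2141 = 56.4% → the hybrid format
The chronological format wins each industry group but the hybrid format wins overall — the comparison reverses. The chronological format's applications skew toward healthcare, which has a lower base rate.

Yes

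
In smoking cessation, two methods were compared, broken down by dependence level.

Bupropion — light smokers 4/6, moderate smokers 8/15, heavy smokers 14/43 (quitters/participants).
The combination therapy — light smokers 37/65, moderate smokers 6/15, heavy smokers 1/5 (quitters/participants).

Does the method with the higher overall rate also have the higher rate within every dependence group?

No

Light smokers: bupropion 4/6 = 66.7%, the combination therapy 37/65 = 56.9% → bupropion
Moderate smokers: bupropion 8/15 = 53.3%, the combination therapy 6/15 = 40.0% → bupropion
Heavy smokers: bupropion 14/43 = 32.6%, the combination therapy 1/5 = 20.0% → bupropion
Overall: bupropion 26/64 = 40.6%, the combination therapy 44/85 = 51.8% → the combination therapy
Bupropion wins each dependence group but the combination therapy wins overall — the comparison reverses. Bupropion's participants skew toward heavy smokers, which has a lower base rate.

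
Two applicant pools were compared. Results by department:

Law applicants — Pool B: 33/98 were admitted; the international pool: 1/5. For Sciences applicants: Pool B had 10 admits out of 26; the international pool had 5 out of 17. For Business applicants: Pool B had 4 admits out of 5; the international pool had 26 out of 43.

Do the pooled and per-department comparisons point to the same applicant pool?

No

Law: Pool B 33/98 = 33.7%, the international pool 1/5 = 20.0% → Pool B
Sciences: Pool B 10/26 = 38.5%, the international pool 5/17 = 29.4% → Pool B
Business: Pool B 4/5 = 80.0%, the international pool 26/43 = 60.5% → Pool B
Overall: Pool B 47/129 = 36.4%, the international pool 32/65 = 49.2% → the international pool
Pool B wins each department group but the international pool wins overall — the comparison reverses. Pool B's applicants skew toward Law, which has a lower base rate.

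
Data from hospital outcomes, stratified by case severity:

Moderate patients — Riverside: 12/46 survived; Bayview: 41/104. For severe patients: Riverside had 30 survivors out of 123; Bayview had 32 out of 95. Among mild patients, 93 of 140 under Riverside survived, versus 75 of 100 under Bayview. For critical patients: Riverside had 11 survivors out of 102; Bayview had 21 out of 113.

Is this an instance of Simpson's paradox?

Moderate: Riverside 12/46 = 26.1%, Bayview 41/104 = 39.4% → Bayview
Severe: Riverside 30/123 = 24.4%, Bayview 32/95 = 33.7% → Bayview
Mild: Riverside 93/140 = 66.4%, Bayview 75/100 = 75.0% → Bayview
Critical: Riverside 11/102 = 10.8%, Bayview 21/113 = 18.6% → Bayview
Overall: Riverside 146/411 = 35.5%, Bayview 169/412 = 41.0% → Bayview
Bayview wins overall and in every case group — no reversal.

No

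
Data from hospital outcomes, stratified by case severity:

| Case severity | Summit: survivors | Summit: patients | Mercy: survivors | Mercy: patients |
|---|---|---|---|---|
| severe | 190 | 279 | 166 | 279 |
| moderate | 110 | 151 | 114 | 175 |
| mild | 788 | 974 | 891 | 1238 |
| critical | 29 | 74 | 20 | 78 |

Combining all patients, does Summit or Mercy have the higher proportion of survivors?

Severe: Summit 190/279 = 68.1%, Mercy 166/279 = 59.5% → Summit
Moderate: Summit 110/151 = 72.8%, Mercy 114/175 = 65.1% → Summit
Mild: Summit 788/974 = 80.9%, Mercy 891/1238 = 72.0% → Summit
Critical: Summit 29/74 = 39.2%, Mercy 20/78 = 25.6% → Summit
Overall: Summit 1117/1478 = 75.6%, Mercy 1191/1770 = 67.3% → Summit

Summit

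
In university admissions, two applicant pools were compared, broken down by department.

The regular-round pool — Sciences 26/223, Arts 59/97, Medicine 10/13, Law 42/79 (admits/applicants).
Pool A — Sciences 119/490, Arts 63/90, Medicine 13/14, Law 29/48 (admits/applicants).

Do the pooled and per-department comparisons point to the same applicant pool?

Sciences: the regular-round pool 26/223 = 11.7%, Pool A 119/490 = 24.3% → Pool A
Arts: the regular-round pool 59/97 = 60.8%, Pool A 63/90 = 70.0% → Pool A
Medicine: the regular-round pool 10/13 = 76.9%, Pool A 13/14 = 92.9% → Pool A
Law: the regular-round pool 42/79 = 53.2%, Pool A 29/48 = 60.4% → Pool A
Overall: the regular-round pool 137/412 = 33.3%, Pool A 224/642 = 34.9% → Pool A
Pool A wins overall and in every department group — no reversal.

Yes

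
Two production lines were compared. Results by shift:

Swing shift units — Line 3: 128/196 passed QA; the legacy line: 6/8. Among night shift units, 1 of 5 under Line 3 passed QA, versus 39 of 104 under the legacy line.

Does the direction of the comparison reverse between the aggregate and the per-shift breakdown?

Swing shift: Line 3 128/196 = 65.3%, the legacy line 6/8 = 75.0% → the legacy line
Night shift: Line 3 1/5 = 20.0%, the legacy line 39/104 = 37.5% → the legacy line
Overall: Line 3 129/201 = 64.2%, the legacy line 45/112 = 40.2% → Line 3
The legacy line wins each shift group but Line 3 wins overall — the comparison reverses. The legacy line's units skew toward night shift, which has a lower base rate.

Yes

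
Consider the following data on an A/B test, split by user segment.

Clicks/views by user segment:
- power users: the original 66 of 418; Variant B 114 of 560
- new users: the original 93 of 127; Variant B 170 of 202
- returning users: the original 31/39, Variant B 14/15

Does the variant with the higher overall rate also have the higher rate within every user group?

Power users: the original 66/418 = 15.8%, Variant B 114/560 = 20.4% → Variant B
New users: the original 93/127 = 73.2%, Variant B 170/202 = 84.2% → Variant B
Returning users: the original 31/39 = 79.5%, Variant B 14/15 = 93.3% → Variant B
Overall: the original 190/584 = 32.5%, Variant B 298/777 = 38.4% → Variant B
Variant B wins overall and in every user group — no reversal.

Yes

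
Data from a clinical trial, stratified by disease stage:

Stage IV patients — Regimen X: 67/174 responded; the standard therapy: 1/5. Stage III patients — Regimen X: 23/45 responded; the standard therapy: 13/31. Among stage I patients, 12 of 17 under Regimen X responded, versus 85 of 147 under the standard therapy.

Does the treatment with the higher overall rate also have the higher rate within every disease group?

No

Stage IV: Regimen X 67/174 = 38.5%, the standard therapy 1/5 = 20.0% → Regimen X
Stage III: Regimen X 23/45 = 51.1%, the standard therapy 13/31 = 41.9% → Regimen X
Stage I: Regimen X 12/17 = 70.6%, the standard therapy 85/147 = 57.8% → Regimen X
Overall: Regimen X 102/236 = 43.2%, the standard therapy 99/183 = 54.1% → the standard therapy
Regimen X wins each disease group but the standard therapy wins overall — the comparison reverses. Regimen X's patients skew toward stage IV, which has a lower base rate.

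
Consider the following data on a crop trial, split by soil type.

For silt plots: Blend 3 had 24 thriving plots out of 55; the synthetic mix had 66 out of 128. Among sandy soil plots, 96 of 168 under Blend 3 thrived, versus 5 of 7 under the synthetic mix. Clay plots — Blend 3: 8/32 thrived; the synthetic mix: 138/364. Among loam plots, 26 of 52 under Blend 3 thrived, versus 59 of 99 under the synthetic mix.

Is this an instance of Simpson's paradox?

Yes

Silt: Blend 3 24/55 = 43.6%, the synthetic mix 66/128 = 51.6% → the synthetic mix
Sandy soil: Blend 3 96/168 = 57.1%, the synthetic mix 5/7 = 71.4% → the synthetic mix
Clay: Blend 3 8/32 = 25.0%, the synthetic mix 138/364 = 37.9% → the synthetic mix
Loam: Blend 3 26/52 = 50.0%, the synthetic mix 59/99 = 59.6% → the synthetic mix
Overall: Blend 3 154/307 = 50.2%, the synthetic mix 268/598 = 44.8% → Blend 3
The synthetic mix wins each soil group but Blend 3 wins overall — the comparison reverses. The synthetic mix's plots skew toward clay, which has a lower base rate.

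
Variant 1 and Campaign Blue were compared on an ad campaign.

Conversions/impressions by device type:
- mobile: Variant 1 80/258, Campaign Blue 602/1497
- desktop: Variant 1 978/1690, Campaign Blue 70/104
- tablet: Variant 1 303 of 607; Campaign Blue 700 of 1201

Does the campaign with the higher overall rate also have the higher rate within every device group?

No

Mobile: Variant 1 80/258 = 31.0%, Campaign Blue 602/1497 = 40.2% → Campaign Blue
Desktop: Variant 1 978/1690 = 57.9%, Campaign Blue 70/104 = 67.3% → Campaign Blue
Tablet: Variant 1 303/607 = 49.9%, Campaign Blue 700/1201 = 58.3% → Campaign Blue
Overall: Variant 1 1361/2555 = 53.3%, Campaign Blue 1372/2802 = 49.0% → Variant 1
Campaign Blue wins each device group but Variant 1 wins overall — the comparison reverses. Campaign Blue's impressions skew toward mobile, which has a lower base rate.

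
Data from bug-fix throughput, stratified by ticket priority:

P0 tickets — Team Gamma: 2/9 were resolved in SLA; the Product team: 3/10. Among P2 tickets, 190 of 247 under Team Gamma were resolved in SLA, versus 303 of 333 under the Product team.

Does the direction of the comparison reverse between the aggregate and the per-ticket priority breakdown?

No

P0: Team Gamma 2/9 = 22.2%, the Product team 3/10 = 30.0% → the Product team
P2: Team Gamma 190/247 = 76.9%, the Product team 303/333 = 91.0% → the Product team
Overall: Team Gamma 192/256 = 75.0%, the Product team 306/343 = 89.2% → the Product team
The Product team wins overall and in every ticket group — no reversal.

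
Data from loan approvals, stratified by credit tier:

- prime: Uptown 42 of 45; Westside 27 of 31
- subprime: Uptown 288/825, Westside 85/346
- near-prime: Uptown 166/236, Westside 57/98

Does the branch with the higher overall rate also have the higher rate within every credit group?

Prime: Uptown 42/45 = 93.3%, Westside 27/31 = 87.1% → Uptown
Subprime: Uptown 288/825 = 34.9%, Westside 85/346 = 24.6% → Uptown
Near-prime: Uptown 166/236 = 70.3%, Westside 57/98 = 58.2% → Uptown
Overall: Uptown 496/1106 = 44.8%, Westside 169/475 = 35.6% → Uptown
Uptown wins overall and in every credit group — no reversal.

Yes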